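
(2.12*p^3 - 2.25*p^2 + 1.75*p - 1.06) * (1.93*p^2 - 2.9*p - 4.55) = 4.0916*p^5 - 10.4905*p^4 + 0.256499999999998*p^3 + 3.1167*p^2 - 4.8885*p + 4.823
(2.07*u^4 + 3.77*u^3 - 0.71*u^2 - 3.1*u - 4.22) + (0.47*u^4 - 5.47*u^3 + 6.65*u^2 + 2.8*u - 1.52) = 2.54*u^4 - 1.7*u^3 + 5.94*u^2 - 0.3*u - 5.74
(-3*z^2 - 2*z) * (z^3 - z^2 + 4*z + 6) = -3*z^5 + z^4 - 10*z^3 - 26*z^2 - 12*z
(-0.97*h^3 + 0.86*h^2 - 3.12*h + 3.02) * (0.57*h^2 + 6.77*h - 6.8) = -0.5529*h^5 - 6.0767*h^4 + 10.6398*h^3 - 25.249*h^2 + 41.6614*h - 20.536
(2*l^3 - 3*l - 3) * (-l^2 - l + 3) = -2*l^5 - 2*l^4 + 9*l^3 + 6*l^2 - 6*l - 9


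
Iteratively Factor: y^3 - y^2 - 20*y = (y + 4)*(y^2 - 5*y) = (y - 5)*(y + 4)*(y)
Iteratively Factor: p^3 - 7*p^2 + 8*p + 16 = (p - 4)*(p^2 - 3*p - 4) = (p - 4)*(p + 1)*(p - 4)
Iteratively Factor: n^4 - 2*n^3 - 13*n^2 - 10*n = (n - 5)*(n^3 + 3*n^2 + 2*n) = (n - 5)*(n + 1)*(n^2 + 2*n) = (n - 5)*(n + 1)*(n + 2)*(n)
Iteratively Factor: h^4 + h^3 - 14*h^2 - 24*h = (h + 2)*(h^3 - h^2 - 12*h) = (h + 2)*(h + 3)*(h^2 - 4*h) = (h - 4)*(h + 2)*(h + 3)*(h)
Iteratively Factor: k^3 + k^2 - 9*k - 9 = (k + 1)*(k^2 - 9) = (k - 3)*(k + 1)*(k + 3)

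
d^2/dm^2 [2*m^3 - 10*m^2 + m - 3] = 12*m - 20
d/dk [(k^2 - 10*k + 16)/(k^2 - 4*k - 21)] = 2*(3*k^2 - 37*k + 137)/(k^4 - 8*k^3 - 26*k^2 + 168*k + 441)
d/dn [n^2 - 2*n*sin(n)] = -2*n*cos(n) + 2*n - 2*sin(n)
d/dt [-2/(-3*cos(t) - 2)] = 6*sin(t)/(3*cos(t) + 2)^2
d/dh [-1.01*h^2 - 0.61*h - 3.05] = -2.02*h - 0.61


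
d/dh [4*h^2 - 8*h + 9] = 8*h - 8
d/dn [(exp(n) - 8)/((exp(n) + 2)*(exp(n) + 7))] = (-exp(2*n) + 16*exp(n) + 86)*exp(n)/(exp(4*n) + 18*exp(3*n) + 109*exp(2*n) + 252*exp(n) + 196)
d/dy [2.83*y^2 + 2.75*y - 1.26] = 5.66*y + 2.75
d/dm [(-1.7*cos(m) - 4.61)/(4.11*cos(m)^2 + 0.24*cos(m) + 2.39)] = (-6.987*cos(m)^2 - 37.8942*cos(m) + 2.9566)*sin(m)/(16.8921*cos(m)^4 + 1.9728*cos(m)^3 + 19.7034*cos(m)^2 + 1.1472*cos(m) + 5.7121)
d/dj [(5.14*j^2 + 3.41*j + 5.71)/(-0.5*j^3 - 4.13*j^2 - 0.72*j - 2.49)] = (2.57*j^4 + 3.41*j^3 + 18.9475*j^2 + 21.5674*j - 4.3797)/(0.25*j^6 + 4.13*j^5 + 17.7769*j^4 + 8.4372*j^3 + 21.0858*j^2 + 3.5856*j + 6.2001)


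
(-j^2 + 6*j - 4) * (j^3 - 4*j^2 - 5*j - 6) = -j^5 + 10*j^4 - 23*j^3 - 8*j^2 - 16*j + 24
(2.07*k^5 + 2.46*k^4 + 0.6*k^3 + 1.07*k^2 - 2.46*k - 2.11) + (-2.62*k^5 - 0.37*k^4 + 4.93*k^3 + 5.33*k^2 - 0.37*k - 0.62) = -0.55*k^5 + 2.09*k^4 + 5.53*k^3 + 6.4*k^2 - 2.83*k - 2.73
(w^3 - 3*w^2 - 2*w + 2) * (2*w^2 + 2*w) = 2*w^5 - 4*w^4 - 10*w^3 + 4*w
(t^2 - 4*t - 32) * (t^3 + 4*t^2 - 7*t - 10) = t^5 - 55*t^3 - 110*t^2 + 264*t + 320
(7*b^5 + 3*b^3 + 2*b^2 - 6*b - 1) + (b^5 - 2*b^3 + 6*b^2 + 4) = 8*b^5 + b^3 + 8*b^2 - 6*b + 3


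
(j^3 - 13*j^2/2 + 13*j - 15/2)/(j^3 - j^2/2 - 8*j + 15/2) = (j - 3)/(j + 3)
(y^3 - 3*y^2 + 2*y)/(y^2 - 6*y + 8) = y*(y - 1)/(y - 4)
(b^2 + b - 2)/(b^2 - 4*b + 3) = (b + 2)/(b - 3)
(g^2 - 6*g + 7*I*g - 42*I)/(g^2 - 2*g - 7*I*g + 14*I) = (g^2 + g*(-6 + 7*I) - 42*I)/(g^2 - g*(2 + 7*I) + 14*I)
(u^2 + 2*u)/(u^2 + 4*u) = (u + 2)/(u + 4)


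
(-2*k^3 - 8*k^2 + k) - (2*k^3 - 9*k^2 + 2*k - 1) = -4*k^3 + k^2 - k + 1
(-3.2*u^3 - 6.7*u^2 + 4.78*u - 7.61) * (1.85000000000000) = -5.92*u^3 - 12.395*u^2 + 8.843*u - 14.0785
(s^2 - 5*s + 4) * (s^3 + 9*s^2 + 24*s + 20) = s^5 + 4*s^4 - 17*s^3 - 64*s^2 - 4*s + 80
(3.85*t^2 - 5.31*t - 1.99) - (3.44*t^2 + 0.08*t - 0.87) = 0.41*t^2 - 5.39*t - 1.12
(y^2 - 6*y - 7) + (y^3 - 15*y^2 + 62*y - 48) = y^3 - 14*y^2 + 56*y - 55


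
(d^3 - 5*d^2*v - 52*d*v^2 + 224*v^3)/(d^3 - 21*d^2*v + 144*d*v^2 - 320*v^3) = (d^2 + 3*d*v - 28*v^2)/(d^2 - 13*d*v + 40*v^2)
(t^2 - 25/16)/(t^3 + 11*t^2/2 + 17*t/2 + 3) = (16*t^2 - 25)/(8*(2*t^3 + 11*t^2 + 17*t + 6))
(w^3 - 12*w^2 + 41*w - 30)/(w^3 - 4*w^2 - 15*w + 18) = (w - 5)/(w + 3)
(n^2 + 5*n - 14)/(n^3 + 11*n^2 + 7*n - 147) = (n - 2)/(n^2 + 4*n - 21)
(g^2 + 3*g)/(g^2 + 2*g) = (g + 3)/(g + 2)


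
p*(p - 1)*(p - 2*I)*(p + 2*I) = p^4 - p^3 + 4*p^2 - 4*p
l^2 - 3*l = l*(l - 3)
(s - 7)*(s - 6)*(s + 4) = s^3 - 9*s^2 - 10*s + 168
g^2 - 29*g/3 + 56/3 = (g - 7)*(g - 8/3)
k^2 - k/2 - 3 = (k - 2)*(k + 3/2)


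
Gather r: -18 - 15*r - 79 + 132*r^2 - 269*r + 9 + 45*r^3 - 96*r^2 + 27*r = 45*r^3 + 36*r^2 - 257*r - 88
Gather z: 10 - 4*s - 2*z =-4*s - 2*z + 10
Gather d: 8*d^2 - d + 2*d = 8*d^2 + d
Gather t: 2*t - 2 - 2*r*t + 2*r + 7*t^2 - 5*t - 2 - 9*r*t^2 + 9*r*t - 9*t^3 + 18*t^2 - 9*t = 2*r - 9*t^3 + t^2*(25 - 9*r) + t*(7*r - 12) - 4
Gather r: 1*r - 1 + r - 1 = 2*r - 2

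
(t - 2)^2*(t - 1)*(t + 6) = t^4 + t^3 - 22*t^2 + 44*t - 24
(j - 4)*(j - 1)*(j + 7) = j^3 + 2*j^2 - 31*j + 28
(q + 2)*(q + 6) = q^2 + 8*q + 12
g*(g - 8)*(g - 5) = g^3 - 13*g^2 + 40*g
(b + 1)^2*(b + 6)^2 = b^4 + 14*b^3 + 61*b^2 + 84*b + 36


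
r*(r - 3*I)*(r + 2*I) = r^3 - I*r^2 + 6*r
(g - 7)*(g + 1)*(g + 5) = g^3 - g^2 - 37*g - 35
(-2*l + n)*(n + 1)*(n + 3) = -2*l*n^2 - 8*l*n - 6*l + n^3 + 4*n^2 + 3*n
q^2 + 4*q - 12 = (q - 2)*(q + 6)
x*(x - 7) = x^2 - 7*x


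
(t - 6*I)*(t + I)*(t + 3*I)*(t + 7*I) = t^4 + 5*I*t^3 + 35*t^2 + 165*I*t - 126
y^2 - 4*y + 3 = (y - 3)*(y - 1)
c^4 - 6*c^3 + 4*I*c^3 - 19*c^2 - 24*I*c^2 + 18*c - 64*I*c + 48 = (c - 8)*(c + 2)*(c + I)*(c + 3*I)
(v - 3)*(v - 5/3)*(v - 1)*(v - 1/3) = v^4 - 6*v^3 + 104*v^2/9 - 74*v/9 + 5/3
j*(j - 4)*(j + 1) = j^3 - 3*j^2 - 4*j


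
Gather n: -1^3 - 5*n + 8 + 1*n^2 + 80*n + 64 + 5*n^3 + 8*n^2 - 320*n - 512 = 5*n^3 + 9*n^2 - 245*n - 441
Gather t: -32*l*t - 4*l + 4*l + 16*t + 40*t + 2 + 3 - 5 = t*(56 - 32*l)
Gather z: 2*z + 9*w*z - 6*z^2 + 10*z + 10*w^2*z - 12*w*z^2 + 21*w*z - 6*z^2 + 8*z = z^2*(-12*w - 12) + z*(10*w^2 + 30*w + 20)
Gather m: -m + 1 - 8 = -m - 7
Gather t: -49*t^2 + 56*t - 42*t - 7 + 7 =-49*t^2 + 14*t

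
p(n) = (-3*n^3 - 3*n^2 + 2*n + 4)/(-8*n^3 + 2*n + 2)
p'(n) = (24*n^2 - 2)*(-3*n^3 - 3*n^2 + 2*n + 4)/(-8*n^3 + 2*n + 2)^2 + (-9*n^2 - 6*n + 2)/(-8*n^3 + 2*n + 2)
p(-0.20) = 2.11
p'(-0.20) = 0.39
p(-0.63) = 0.84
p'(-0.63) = 3.11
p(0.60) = 2.36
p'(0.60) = 7.35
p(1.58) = 0.46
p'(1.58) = 0.12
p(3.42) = 0.46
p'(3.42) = -0.02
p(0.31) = 1.78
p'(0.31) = -0.08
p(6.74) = 0.43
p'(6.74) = -0.01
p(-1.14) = 0.20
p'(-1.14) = 0.25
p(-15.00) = 0.35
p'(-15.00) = 0.00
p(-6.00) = 0.31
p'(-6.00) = -0.01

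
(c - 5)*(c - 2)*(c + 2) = c^3 - 5*c^2 - 4*c + 20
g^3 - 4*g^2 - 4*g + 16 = (g - 4)*(g - 2)*(g + 2)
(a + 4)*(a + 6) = a^2 + 10*a + 24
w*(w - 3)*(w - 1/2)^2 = w^4 - 4*w^3 + 13*w^2/4 - 3*w/4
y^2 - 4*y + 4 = (y - 2)^2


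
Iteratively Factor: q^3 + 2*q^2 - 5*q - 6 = (q - 2)*(q^2 + 4*q + 3) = (q - 2)*(q + 1)*(q + 3)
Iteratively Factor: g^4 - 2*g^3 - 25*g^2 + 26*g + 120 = (g + 2)*(g^3 - 4*g^2 - 17*g + 60) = (g - 5)*(g + 2)*(g^2 + g - 12) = (g - 5)*(g + 2)*(g + 4)*(g - 3)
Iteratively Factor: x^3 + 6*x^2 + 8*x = (x + 4)*(x^2 + 2*x) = x*(x + 4)*(x + 2)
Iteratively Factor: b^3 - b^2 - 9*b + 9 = (b - 3)*(b^2 + 2*b - 3) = (b - 3)*(b - 1)*(b + 3)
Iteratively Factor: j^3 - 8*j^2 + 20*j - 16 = (j - 4)*(j^2 - 4*j + 4) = (j - 4)*(j - 2)*(j - 2)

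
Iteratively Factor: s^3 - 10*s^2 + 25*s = (s - 5)*(s^2 - 5*s) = (s - 5)^2*(s)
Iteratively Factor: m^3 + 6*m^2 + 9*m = (m)*(m^2 + 6*m + 9) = m*(m + 3)*(m + 3)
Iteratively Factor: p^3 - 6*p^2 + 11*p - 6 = (p - 3)*(p^2 - 3*p + 2) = (p - 3)*(p - 2)*(p - 1)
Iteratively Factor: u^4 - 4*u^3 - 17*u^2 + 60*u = (u)*(u^3 - 4*u^2 - 17*u + 60) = u*(u + 4)*(u^2 - 8*u + 15) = u*(u - 5)*(u + 4)*(u - 3)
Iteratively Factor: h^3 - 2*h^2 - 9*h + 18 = (h + 3)*(h^2 - 5*h + 6) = (h - 3)*(h + 3)*(h - 2)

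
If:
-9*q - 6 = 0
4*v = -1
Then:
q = -2/3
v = -1/4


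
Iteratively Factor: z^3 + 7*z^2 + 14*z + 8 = (z + 4)*(z^2 + 3*z + 2) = (z + 2)*(z + 4)*(z + 1)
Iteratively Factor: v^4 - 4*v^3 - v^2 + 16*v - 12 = (v - 3)*(v^3 - v^2 - 4*v + 4) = (v - 3)*(v - 1)*(v^2 - 4) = (v - 3)*(v - 1)*(v + 2)*(v - 2)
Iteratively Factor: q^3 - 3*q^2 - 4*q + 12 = (q + 2)*(q^2 - 5*q + 6) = (q - 2)*(q + 2)*(q - 3)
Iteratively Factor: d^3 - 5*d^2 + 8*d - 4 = (d - 1)*(d^2 - 4*d + 4) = (d - 2)*(d - 1)*(d - 2)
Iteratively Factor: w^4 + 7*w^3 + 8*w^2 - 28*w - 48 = (w + 3)*(w^3 + 4*w^2 - 4*w - 16) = (w + 2)*(w + 3)*(w^2 + 2*w - 8) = (w - 2)*(w + 2)*(w + 3)*(w + 4)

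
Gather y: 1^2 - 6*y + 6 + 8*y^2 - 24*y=8*y^2 - 30*y + 7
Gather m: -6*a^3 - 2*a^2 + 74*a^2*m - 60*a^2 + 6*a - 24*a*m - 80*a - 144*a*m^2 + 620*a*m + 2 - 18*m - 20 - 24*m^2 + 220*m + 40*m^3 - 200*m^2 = -6*a^3 - 62*a^2 - 74*a + 40*m^3 + m^2*(-144*a - 224) + m*(74*a^2 + 596*a + 202) - 18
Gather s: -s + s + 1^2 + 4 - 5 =0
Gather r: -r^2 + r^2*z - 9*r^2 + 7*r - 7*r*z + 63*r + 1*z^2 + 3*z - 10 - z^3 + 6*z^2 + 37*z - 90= r^2*(z - 10) + r*(70 - 7*z) - z^3 + 7*z^2 + 40*z - 100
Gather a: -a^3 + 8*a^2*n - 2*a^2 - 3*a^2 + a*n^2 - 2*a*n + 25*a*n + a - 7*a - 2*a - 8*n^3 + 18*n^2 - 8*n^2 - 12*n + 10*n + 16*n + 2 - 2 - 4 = -a^3 + a^2*(8*n - 5) + a*(n^2 + 23*n - 8) - 8*n^3 + 10*n^2 + 14*n - 4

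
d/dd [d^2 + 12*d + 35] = 2*d + 12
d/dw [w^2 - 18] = 2*w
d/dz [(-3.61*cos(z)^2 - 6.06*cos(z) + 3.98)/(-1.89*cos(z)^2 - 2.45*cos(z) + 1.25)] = (2.6089*cos(z)^2 - 6.0194*cos(z) - 2.176)*sin(z)/(3.5721*cos(z)^4 + 9.261*cos(z)^3 + 1.2775*cos(z)^2 - 6.125*cos(z) + 1.5625)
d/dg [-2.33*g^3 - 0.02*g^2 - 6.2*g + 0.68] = -6.99*g^2 - 0.04*g - 6.2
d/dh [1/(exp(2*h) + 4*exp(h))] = 2*(-exp(h) - 2)*exp(-h)/(exp(h) + 4)^2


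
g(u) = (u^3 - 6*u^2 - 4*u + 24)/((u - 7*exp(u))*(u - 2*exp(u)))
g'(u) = (3*u^2 - 12*u - 4)/((u - 7*exp(u))*(u - 2*exp(u))) + (2*exp(u) - 1)*(u^3 - 6*u^2 - 4*u + 24)/((u - 7*exp(u))*(u - 2*exp(u))^2) + (7*exp(u) - 1)*(u^3 - 6*u^2 - 4*u + 24)/((u - 7*exp(u))^2*(u - 2*exp(u))) = ((u - 7*exp(u))*(u - 2*exp(u))*(3*u^2 - 12*u - 4) + (u - 7*exp(u))*(2*exp(u) - 1)*(u^3 - 6*u^2 - 4*u + 24) + (u - 2*exp(u))*(7*exp(u) - 1)*(u^3 - 6*u^2 - 4*u + 24))/((u - 7*exp(u))^2*(u - 2*exp(u))^2)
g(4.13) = -0.00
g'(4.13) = 0.00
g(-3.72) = -6.52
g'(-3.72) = 2.56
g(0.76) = 0.36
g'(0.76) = -0.92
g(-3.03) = -4.44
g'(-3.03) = 3.53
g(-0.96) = 3.41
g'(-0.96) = 0.53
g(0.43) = 0.78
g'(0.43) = -1.66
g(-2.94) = -4.12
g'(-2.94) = 3.68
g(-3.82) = -6.78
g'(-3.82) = 2.46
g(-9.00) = -14.26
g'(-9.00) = 1.12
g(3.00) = 0.00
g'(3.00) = 0.00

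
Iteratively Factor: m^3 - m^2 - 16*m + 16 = (m + 4)*(m^2 - 5*m + 4) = (m - 4)*(m + 4)*(m - 1)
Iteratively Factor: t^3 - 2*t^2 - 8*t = (t - 4)*(t^2 + 2*t) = (t - 4)*(t + 2)*(t)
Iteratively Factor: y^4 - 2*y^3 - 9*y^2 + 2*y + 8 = (y + 2)*(y^3 - 4*y^2 - y + 4) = (y + 1)*(y + 2)*(y^2 - 5*y + 4) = (y - 4)*(y + 1)*(y + 2)*(y - 1)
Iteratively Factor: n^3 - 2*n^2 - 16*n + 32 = (n + 4)*(n^2 - 6*n + 8) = (n - 2)*(n + 4)*(n - 4)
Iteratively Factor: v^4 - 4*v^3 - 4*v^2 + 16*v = (v + 2)*(v^3 - 6*v^2 + 8*v) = (v - 4)*(v + 2)*(v^2 - 2*v) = v*(v - 4)*(v + 2)*(v - 2)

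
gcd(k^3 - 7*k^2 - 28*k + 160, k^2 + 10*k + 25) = k + 5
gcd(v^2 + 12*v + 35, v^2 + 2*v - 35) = v + 7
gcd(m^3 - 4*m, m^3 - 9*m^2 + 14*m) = m^2 - 2*m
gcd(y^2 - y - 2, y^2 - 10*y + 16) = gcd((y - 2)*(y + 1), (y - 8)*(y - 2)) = y - 2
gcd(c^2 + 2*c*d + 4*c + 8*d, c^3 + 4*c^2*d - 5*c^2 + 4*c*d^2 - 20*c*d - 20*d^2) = c + 2*d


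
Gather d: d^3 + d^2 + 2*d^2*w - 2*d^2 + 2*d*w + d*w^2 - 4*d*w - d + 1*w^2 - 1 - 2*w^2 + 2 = d^3 + d^2*(2*w - 1) + d*(w^2 - 2*w - 1) - w^2 + 1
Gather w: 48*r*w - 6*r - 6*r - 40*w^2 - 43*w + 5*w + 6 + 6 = -12*r - 40*w^2 + w*(48*r - 38) + 12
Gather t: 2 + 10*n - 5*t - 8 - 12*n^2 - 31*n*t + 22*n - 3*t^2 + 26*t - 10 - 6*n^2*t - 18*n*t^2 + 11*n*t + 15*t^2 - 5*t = -12*n^2 + 32*n + t^2*(12 - 18*n) + t*(-6*n^2 - 20*n + 16) - 16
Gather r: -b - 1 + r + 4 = -b + r + 3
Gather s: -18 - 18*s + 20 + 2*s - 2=-16*s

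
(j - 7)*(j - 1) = j^2 - 8*j + 7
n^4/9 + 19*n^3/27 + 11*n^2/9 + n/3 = n*(n/3 + 1)^2*(n + 1/3)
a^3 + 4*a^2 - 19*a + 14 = (a - 2)*(a - 1)*(a + 7)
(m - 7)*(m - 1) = m^2 - 8*m + 7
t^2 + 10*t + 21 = (t + 3)*(t + 7)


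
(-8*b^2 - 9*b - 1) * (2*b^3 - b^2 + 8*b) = -16*b^5 - 10*b^4 - 57*b^3 - 71*b^2 - 8*b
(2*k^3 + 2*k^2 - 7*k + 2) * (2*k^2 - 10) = 4*k^5 + 4*k^4 - 34*k^3 - 16*k^2 + 70*k - 20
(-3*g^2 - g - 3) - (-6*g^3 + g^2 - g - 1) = 6*g^3 - 4*g^2 - 2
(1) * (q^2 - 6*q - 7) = q^2 - 6*q - 7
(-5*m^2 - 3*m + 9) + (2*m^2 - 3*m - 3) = -3*m^2 - 6*m + 6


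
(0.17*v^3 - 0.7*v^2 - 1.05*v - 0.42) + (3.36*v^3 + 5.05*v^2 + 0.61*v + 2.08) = 3.53*v^3 + 4.35*v^2 - 0.44*v + 1.66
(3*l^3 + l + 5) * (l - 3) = 3*l^4 - 9*l^3 + l^2 + 2*l - 15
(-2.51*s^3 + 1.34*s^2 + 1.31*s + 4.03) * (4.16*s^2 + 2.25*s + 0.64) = -10.4416*s^5 - 0.0730999999999984*s^4 + 6.8582*s^3 + 20.5699*s^2 + 9.9059*s + 2.5792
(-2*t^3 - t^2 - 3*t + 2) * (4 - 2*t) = 4*t^4 - 6*t^3 + 2*t^2 - 16*t + 8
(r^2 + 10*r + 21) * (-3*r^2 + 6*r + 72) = -3*r^4 - 24*r^3 + 69*r^2 + 846*r + 1512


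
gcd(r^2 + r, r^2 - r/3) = r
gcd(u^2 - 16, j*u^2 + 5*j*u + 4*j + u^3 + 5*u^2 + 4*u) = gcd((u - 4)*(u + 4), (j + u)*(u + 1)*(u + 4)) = u + 4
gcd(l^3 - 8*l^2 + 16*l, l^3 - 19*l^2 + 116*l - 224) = l - 4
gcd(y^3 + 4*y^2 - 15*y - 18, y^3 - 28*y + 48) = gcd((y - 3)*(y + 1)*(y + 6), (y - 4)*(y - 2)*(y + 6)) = y + 6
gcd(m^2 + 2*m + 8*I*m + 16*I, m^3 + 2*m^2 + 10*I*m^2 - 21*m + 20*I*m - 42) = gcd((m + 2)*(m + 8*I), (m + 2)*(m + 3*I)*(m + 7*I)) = m + 2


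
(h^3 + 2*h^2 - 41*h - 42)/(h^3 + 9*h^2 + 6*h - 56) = (h^2 - 5*h - 6)/(h^2 + 2*h - 8)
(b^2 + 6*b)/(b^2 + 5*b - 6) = b/(b - 1)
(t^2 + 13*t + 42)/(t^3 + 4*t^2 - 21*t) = (t + 6)/(t*(t - 3))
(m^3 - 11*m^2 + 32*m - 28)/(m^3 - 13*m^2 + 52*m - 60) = (m^2 - 9*m + 14)/(m^2 - 11*m + 30)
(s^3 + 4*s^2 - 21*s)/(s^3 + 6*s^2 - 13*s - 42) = s/(s + 2)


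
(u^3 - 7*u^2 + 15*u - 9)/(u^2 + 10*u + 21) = (u^3 - 7*u^2 + 15*u - 9)/(u^2 + 10*u + 21)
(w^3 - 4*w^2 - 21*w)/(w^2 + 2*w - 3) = w*(w - 7)/(w - 1)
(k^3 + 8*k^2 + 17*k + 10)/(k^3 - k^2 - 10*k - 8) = (k + 5)/(k - 4)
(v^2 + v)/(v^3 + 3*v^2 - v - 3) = v/(v^2 + 2*v - 3)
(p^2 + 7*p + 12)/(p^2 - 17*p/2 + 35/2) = 2*(p^2 + 7*p + 12)/(2*p^2 - 17*p + 35)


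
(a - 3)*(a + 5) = a^2 + 2*a - 15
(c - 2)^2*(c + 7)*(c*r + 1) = c^4*r + 3*c^3*r + c^3 - 24*c^2*r + 3*c^2 + 28*c*r - 24*c + 28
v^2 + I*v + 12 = (v - 3*I)*(v + 4*I)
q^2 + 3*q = q*(q + 3)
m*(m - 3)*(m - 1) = m^3 - 4*m^2 + 3*m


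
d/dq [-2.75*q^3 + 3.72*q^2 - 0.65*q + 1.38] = -8.25*q^2 + 7.44*q - 0.65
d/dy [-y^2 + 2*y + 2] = 2 - 2*y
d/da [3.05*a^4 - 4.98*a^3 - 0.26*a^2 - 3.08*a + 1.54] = 12.2*a^3 - 14.94*a^2 - 0.52*a - 3.08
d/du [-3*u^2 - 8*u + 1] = -6*u - 8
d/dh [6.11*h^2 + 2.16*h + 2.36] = 12.22*h + 2.16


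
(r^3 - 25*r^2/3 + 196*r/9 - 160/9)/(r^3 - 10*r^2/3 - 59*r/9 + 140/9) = (3*r - 8)/(3*r + 7)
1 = 1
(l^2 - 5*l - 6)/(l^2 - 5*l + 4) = (l^2 - 5*l - 6)/(l^2 - 5*l + 4)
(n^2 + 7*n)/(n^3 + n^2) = (n + 7)/(n*(n + 1))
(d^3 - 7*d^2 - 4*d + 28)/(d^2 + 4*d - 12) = (d^2 - 5*d - 14)/(d + 6)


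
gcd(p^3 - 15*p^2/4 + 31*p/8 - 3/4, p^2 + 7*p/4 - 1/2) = p - 1/4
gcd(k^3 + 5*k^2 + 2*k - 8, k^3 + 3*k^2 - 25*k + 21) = k - 1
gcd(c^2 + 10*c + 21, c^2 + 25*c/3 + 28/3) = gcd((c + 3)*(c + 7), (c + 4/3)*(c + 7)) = c + 7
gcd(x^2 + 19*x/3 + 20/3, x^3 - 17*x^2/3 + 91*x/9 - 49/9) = 1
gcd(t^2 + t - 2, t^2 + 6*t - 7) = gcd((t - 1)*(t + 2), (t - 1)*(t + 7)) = t - 1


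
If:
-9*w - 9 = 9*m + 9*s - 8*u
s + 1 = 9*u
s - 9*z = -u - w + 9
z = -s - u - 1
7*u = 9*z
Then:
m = -10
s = -1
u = 0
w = 10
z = 0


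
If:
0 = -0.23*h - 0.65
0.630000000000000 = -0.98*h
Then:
No Solution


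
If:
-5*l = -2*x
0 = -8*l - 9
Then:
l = -9/8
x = -45/16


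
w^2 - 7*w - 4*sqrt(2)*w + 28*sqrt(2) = (w - 7)*(w - 4*sqrt(2))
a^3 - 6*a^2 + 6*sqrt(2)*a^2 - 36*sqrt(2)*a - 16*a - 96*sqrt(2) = (a - 8)*(a + 2)*(a + 6*sqrt(2))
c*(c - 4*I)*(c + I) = c^3 - 3*I*c^2 + 4*c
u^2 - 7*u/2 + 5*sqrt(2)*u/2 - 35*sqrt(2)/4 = (u - 7/2)*(u + 5*sqrt(2)/2)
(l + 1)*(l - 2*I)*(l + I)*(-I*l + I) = -I*l^4 - l^3 - I*l^2 + l + 2*I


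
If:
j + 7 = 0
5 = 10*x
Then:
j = -7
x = 1/2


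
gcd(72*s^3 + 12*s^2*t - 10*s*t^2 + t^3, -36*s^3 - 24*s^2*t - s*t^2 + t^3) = 12*s^2 + 4*s*t - t^2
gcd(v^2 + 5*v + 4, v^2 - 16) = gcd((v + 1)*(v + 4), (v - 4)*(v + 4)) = v + 4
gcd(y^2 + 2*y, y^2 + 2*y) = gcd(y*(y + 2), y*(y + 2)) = y^2 + 2*y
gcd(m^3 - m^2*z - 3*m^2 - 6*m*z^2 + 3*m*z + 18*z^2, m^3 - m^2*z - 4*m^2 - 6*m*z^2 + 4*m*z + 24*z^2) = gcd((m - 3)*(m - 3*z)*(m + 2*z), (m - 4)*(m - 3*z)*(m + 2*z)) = -m^2 + m*z + 6*z^2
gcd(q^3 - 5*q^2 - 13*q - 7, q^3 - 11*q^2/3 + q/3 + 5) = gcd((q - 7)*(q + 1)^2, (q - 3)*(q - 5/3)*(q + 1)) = q + 1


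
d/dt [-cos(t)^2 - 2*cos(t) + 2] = 2*(cos(t) + 1)*sin(t)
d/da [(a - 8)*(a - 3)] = 2*a - 11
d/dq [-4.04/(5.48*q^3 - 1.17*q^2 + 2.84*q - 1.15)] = (66.4176*q^2 - 9.4536*q + 11.4736)/(5.48*q^3 - 1.17*q^2 + 2.84*q - 1.15)^2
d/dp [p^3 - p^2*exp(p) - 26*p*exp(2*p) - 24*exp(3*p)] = -p^2*exp(p) + 3*p^2 - 52*p*exp(2*p) - 2*p*exp(p) - 72*exp(3*p) - 26*exp(2*p)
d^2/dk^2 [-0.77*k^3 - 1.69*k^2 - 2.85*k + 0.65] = -4.62*k - 3.38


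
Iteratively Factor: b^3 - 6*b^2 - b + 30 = (b - 5)*(b^2 - b - 6) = (b - 5)*(b + 2)*(b - 3)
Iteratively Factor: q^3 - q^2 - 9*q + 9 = (q - 3)*(q^2 + 2*q - 3) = (q - 3)*(q + 3)*(q - 1)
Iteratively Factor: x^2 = (x)*(x)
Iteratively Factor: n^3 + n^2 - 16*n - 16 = (n + 4)*(n^2 - 3*n - 4) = (n - 4)*(n + 4)*(n + 1)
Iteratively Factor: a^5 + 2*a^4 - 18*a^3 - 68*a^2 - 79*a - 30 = (a + 1)*(a^4 + a^3 - 19*a^2 - 49*a - 30) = (a + 1)*(a + 2)*(a^3 - a^2 - 17*a - 15) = (a - 5)*(a + 1)*(a + 2)*(a^2 + 4*a + 3) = (a - 5)*(a + 1)*(a + 2)*(a + 3)*(a + 1)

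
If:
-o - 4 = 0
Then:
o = -4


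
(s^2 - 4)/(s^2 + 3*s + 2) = (s - 2)/(s + 1)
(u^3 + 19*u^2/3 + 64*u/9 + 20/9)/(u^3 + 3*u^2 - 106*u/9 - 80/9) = (3*u + 2)/(3*u - 8)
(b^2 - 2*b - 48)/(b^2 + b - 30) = (b - 8)/(b - 5)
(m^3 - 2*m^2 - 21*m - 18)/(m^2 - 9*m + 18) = (m^2 + 4*m + 3)/(m - 3)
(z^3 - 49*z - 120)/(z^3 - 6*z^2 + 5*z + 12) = (z^3 - 49*z - 120)/(z^3 - 6*z^2 + 5*z + 12)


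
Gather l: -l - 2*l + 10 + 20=30 - 3*l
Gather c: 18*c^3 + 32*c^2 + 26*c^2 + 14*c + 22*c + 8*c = 18*c^3 + 58*c^2 + 44*c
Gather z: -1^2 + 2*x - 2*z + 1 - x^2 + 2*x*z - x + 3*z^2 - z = -x^2 + x + 3*z^2 + z*(2*x - 3)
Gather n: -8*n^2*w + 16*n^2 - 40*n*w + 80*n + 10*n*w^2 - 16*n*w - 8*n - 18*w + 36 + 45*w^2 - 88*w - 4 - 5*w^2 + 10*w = n^2*(16 - 8*w) + n*(10*w^2 - 56*w + 72) + 40*w^2 - 96*w + 32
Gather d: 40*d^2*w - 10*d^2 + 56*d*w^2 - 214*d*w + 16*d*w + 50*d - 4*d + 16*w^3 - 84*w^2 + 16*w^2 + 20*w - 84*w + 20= d^2*(40*w - 10) + d*(56*w^2 - 198*w + 46) + 16*w^3 - 68*w^2 - 64*w + 20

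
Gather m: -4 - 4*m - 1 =-4*m - 5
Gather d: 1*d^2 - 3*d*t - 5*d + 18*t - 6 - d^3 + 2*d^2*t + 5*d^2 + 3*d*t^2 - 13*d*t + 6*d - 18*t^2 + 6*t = -d^3 + d^2*(2*t + 6) + d*(3*t^2 - 16*t + 1) - 18*t^2 + 24*t - 6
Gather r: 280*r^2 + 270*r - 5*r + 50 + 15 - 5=280*r^2 + 265*r + 60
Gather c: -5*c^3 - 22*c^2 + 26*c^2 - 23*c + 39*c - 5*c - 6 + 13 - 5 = -5*c^3 + 4*c^2 + 11*c + 2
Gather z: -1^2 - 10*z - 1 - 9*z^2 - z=-9*z^2 - 11*z - 2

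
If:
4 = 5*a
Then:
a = 4/5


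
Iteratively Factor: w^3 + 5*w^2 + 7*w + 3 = (w + 1)*(w^2 + 4*w + 3) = (w + 1)*(w + 3)*(w + 1)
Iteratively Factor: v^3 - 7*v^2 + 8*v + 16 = (v - 4)*(v^2 - 3*v - 4) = (v - 4)^2*(v + 1)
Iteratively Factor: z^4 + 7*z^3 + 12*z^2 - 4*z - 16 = (z - 1)*(z^3 + 8*z^2 + 20*z + 16) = (z - 1)*(z + 2)*(z^2 + 6*z + 8) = (z - 1)*(z + 2)^2*(z + 4)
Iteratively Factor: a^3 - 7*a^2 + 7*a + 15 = (a - 5)*(a^2 - 2*a - 3) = (a - 5)*(a + 1)*(a - 3)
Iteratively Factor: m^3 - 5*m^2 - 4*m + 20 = (m - 2)*(m^2 - 3*m - 10) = (m - 2)*(m + 2)*(m - 5)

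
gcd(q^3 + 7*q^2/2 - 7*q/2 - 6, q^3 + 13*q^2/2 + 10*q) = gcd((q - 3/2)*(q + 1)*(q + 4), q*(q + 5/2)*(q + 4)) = q + 4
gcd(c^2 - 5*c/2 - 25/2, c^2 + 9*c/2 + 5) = c + 5/2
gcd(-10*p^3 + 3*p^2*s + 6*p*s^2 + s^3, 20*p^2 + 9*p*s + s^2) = 5*p + s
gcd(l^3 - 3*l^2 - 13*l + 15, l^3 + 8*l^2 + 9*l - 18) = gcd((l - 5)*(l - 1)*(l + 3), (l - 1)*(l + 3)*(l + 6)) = l^2 + 2*l - 3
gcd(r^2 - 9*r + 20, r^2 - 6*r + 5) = r - 5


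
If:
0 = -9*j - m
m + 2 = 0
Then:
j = 2/9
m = -2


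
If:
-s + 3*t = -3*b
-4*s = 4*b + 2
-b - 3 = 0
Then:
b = -3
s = 5/2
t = 23/6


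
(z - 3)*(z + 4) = z^2 + z - 12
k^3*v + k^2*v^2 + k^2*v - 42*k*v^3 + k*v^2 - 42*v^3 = (k - 6*v)*(k + 7*v)*(k*v + v)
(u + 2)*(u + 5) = u^2 + 7*u + 10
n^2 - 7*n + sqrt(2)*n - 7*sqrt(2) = (n - 7)*(n + sqrt(2))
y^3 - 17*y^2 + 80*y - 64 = (y - 8)^2*(y - 1)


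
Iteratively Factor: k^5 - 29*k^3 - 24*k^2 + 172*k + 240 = (k - 5)*(k^4 + 5*k^3 - 4*k^2 - 44*k - 48) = (k - 5)*(k - 3)*(k^3 + 8*k^2 + 20*k + 16) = (k - 5)*(k - 3)*(k + 2)*(k^2 + 6*k + 8) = (k - 5)*(k - 3)*(k + 2)*(k + 4)*(k + 2)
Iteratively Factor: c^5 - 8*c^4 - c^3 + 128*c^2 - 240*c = (c + 4)*(c^4 - 12*c^3 + 47*c^2 - 60*c) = (c - 4)*(c + 4)*(c^3 - 8*c^2 + 15*c) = c*(c - 4)*(c + 4)*(c^2 - 8*c + 15) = c*(c - 5)*(c - 4)*(c + 4)*(c - 3)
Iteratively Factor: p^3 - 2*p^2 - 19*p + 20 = (p - 5)*(p^2 + 3*p - 4) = (p - 5)*(p + 4)*(p - 1)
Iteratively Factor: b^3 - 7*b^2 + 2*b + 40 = (b - 5)*(b^2 - 2*b - 8) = (b - 5)*(b + 2)*(b - 4)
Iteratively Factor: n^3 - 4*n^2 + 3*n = (n - 1)*(n^2 - 3*n) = (n - 3)*(n - 1)*(n)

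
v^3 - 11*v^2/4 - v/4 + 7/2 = (v - 2)*(v - 7/4)*(v + 1)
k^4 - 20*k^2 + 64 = (k - 4)*(k - 2)*(k + 2)*(k + 4)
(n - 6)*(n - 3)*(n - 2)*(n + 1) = n^4 - 10*n^3 + 25*n^2 - 36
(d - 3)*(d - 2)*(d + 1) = d^3 - 4*d^2 + d + 6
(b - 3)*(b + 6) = b^2 + 3*b - 18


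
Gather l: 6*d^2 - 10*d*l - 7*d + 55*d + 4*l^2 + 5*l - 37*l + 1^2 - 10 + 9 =6*d^2 + 48*d + 4*l^2 + l*(-10*d - 32)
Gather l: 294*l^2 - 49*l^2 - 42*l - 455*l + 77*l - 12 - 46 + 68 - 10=245*l^2 - 420*l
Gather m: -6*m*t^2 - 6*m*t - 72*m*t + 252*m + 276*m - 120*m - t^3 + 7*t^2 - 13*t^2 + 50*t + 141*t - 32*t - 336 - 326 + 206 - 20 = m*(-6*t^2 - 78*t + 408) - t^3 - 6*t^2 + 159*t - 476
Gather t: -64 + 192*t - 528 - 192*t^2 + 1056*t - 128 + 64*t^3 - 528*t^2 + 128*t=64*t^3 - 720*t^2 + 1376*t - 720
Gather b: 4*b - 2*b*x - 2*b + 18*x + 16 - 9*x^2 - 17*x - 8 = b*(2 - 2*x) - 9*x^2 + x + 8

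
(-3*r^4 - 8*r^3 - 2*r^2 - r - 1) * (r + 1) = -3*r^5 - 11*r^4 - 10*r^3 - 3*r^2 - 2*r - 1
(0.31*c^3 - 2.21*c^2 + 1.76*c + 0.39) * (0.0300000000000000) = 0.0093*c^3 - 0.0663*c^2 + 0.0528*c + 0.0117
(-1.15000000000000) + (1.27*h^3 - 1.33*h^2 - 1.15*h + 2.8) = 1.27*h^3 - 1.33*h^2 - 1.15*h + 1.65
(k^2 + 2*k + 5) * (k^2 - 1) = k^4 + 2*k^3 + 4*k^2 - 2*k - 5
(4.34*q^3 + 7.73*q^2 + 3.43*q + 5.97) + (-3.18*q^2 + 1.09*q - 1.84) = 4.34*q^3 + 4.55*q^2 + 4.52*q + 4.13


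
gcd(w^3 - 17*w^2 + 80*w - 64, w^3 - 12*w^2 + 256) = w^2 - 16*w + 64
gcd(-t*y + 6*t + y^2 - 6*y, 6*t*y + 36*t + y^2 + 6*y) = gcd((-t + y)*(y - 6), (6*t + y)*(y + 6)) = 1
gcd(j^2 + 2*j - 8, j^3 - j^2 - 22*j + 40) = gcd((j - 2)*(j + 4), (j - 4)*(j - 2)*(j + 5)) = j - 2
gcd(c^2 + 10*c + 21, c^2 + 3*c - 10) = 1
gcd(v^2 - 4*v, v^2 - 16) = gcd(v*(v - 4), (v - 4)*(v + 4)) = v - 4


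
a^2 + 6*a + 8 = (a + 2)*(a + 4)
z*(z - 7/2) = z^2 - 7*z/2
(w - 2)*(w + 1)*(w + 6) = w^3 + 5*w^2 - 8*w - 12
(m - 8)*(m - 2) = m^2 - 10*m + 16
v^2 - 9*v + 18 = (v - 6)*(v - 3)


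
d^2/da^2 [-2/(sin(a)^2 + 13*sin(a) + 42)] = 2*(4*sin(a)^4 + 39*sin(a)^3 - 5*sin(a)^2 - 624*sin(a) - 254)/(sin(a)^2 + 13*sin(a) + 42)^3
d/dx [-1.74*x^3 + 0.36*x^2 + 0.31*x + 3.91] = -5.22*x^2 + 0.72*x + 0.31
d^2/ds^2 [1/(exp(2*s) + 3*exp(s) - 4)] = (2*(2*exp(s) + 3)^2*exp(s) - (4*exp(s) + 3)*(exp(2*s) + 3*exp(s) - 4))*exp(s)/(exp(2*s) + 3*exp(s) - 4)^3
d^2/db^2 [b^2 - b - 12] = 2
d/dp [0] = 0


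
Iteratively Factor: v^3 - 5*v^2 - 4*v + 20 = (v - 2)*(v^2 - 3*v - 10) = (v - 2)*(v + 2)*(v - 5)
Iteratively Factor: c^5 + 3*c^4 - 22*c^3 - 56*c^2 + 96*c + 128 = (c + 1)*(c^4 + 2*c^3 - 24*c^2 - 32*c + 128) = (c + 1)*(c + 4)*(c^3 - 2*c^2 - 16*c + 32) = (c + 1)*(c + 4)^2*(c^2 - 6*c + 8) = (c - 4)*(c + 1)*(c + 4)^2*(c - 2)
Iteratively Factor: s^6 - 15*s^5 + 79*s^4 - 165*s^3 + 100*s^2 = (s - 1)*(s^5 - 14*s^4 + 65*s^3 - 100*s^2) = (s - 4)*(s - 1)*(s^4 - 10*s^3 + 25*s^2) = s*(s - 4)*(s - 1)*(s^3 - 10*s^2 + 25*s) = s*(s - 5)*(s - 4)*(s - 1)*(s^2 - 5*s) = s*(s - 5)^2*(s - 4)*(s - 1)*(s)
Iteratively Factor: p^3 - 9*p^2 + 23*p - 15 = (p - 5)*(p^2 - 4*p + 3) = (p - 5)*(p - 1)*(p - 3)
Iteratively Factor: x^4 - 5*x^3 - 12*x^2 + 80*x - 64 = (x + 4)*(x^3 - 9*x^2 + 24*x - 16) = (x - 1)*(x + 4)*(x^2 - 8*x + 16) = (x - 4)*(x - 1)*(x + 4)*(x - 4)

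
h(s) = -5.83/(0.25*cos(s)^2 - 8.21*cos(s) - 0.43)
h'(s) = -5.83*(0.5*sin(s)*cos(s) - 8.21*sin(s))/(0.25*cos(s)^2 - 8.21*cos(s) - 0.43)^2 = (47.8643 - 2.915*cos(s))*sin(s)/(-0.25*cos(s)^2 + 8.21*cos(s) + 0.43)^2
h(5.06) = 1.82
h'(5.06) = -4.31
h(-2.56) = -0.88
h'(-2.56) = -0.63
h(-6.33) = 0.70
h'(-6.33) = -0.03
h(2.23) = -1.24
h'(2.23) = 1.78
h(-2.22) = -1.26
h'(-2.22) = -1.85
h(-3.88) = -1.01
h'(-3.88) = 1.01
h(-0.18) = 0.71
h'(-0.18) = -0.12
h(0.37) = 0.74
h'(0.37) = 0.26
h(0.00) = 0.69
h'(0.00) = 0.00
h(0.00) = 0.69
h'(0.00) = 0.00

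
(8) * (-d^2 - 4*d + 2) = -8*d^2 - 32*d + 16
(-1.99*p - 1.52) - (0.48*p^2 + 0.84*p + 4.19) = -0.48*p^2 - 2.83*p - 5.71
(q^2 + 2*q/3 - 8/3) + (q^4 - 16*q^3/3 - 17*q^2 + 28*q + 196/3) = q^4 - 16*q^3/3 - 16*q^2 + 86*q/3 + 188/3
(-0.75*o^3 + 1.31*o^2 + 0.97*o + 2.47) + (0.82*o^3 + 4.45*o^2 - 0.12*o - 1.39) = 0.07*o^3 + 5.76*o^2 + 0.85*o + 1.08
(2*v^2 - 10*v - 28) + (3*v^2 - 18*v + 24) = 5*v^2 - 28*v - 4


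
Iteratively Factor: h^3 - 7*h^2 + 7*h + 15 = (h - 5)*(h^2 - 2*h - 3) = (h - 5)*(h - 3)*(h + 1)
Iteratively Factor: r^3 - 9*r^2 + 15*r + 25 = (r + 1)*(r^2 - 10*r + 25) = (r - 5)*(r + 1)*(r - 5)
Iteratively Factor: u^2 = (u)*(u)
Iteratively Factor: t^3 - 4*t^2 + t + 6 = (t - 2)*(t^2 - 2*t - 3) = (t - 2)*(t + 1)*(t - 3)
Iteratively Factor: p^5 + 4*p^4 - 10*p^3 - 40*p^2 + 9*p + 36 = (p - 3)*(p^4 + 7*p^3 + 11*p^2 - 7*p - 12) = (p - 3)*(p + 3)*(p^3 + 4*p^2 - p - 4) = (p - 3)*(p - 1)*(p + 3)*(p^2 + 5*p + 4) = (p - 3)*(p - 1)*(p + 3)*(p + 4)*(p + 1)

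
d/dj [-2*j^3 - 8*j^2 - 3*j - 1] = -6*j^2 - 16*j - 3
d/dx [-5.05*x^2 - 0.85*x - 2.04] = -10.1*x - 0.85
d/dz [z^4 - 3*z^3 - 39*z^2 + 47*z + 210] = 4*z^3 - 9*z^2 - 78*z + 47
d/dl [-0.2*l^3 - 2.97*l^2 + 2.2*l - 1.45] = -0.6*l^2 - 5.94*l + 2.2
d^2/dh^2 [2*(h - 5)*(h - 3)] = 4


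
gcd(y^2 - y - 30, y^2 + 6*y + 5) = y + 5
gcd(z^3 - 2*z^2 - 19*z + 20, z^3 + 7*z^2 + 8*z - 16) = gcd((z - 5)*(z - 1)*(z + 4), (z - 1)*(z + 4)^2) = z^2 + 3*z - 4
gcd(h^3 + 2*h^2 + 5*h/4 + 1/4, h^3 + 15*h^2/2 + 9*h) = 1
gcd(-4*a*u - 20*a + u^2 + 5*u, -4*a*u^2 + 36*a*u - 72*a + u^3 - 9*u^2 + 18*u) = -4*a + u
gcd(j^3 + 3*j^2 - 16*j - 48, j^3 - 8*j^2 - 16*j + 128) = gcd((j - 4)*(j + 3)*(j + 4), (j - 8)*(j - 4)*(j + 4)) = j^2 - 16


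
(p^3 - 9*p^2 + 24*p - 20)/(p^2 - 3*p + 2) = (p^2 - 7*p + 10)/(p - 1)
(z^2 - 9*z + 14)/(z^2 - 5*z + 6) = (z - 7)/(z - 3)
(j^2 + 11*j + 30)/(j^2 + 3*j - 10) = (j + 6)/(j - 2)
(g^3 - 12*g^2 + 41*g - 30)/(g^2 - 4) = (g^3 - 12*g^2 + 41*g - 30)/(g^2 - 4)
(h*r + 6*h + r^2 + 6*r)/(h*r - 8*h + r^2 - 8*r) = (r + 6)/(r - 8)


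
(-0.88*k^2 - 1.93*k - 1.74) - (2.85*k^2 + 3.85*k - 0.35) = -3.73*k^2 - 5.78*k - 1.39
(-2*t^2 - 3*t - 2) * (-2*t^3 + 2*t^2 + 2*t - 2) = 4*t^5 + 2*t^4 - 6*t^3 - 6*t^2 + 2*t + 4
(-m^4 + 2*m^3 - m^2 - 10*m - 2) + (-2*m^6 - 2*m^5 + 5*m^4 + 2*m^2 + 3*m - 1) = -2*m^6 - 2*m^5 + 4*m^4 + 2*m^3 + m^2 - 7*m - 3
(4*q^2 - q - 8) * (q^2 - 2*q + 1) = 4*q^4 - 9*q^3 - 2*q^2 + 15*q - 8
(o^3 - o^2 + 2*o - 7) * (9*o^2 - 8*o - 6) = 9*o^5 - 17*o^4 + 20*o^3 - 73*o^2 + 44*o + 42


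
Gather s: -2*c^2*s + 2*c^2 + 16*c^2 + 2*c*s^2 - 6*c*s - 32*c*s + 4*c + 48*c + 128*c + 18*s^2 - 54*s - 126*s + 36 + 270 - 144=18*c^2 + 180*c + s^2*(2*c + 18) + s*(-2*c^2 - 38*c - 180) + 162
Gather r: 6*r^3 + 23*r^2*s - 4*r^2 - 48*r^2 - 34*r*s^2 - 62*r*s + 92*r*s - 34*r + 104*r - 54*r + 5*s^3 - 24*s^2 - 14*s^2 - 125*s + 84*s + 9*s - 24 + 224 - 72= 6*r^3 + r^2*(23*s - 52) + r*(-34*s^2 + 30*s + 16) + 5*s^3 - 38*s^2 - 32*s + 128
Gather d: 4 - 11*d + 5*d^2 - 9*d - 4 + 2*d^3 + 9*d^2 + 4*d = 2*d^3 + 14*d^2 - 16*d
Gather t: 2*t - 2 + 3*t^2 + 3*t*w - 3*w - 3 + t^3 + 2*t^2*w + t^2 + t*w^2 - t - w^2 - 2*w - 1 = t^3 + t^2*(2*w + 4) + t*(w^2 + 3*w + 1) - w^2 - 5*w - 6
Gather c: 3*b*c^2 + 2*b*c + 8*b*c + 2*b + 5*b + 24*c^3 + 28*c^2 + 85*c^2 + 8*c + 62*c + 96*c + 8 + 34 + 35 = 7*b + 24*c^3 + c^2*(3*b + 113) + c*(10*b + 166) + 77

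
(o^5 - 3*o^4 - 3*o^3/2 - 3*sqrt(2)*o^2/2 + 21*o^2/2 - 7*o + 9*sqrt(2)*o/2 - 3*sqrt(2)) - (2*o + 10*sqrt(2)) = o^5 - 3*o^4 - 3*o^3/2 - 3*sqrt(2)*o^2/2 + 21*o^2/2 - 9*o + 9*sqrt(2)*o/2 - 13*sqrt(2)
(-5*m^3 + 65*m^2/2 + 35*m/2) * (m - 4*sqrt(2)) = -5*m^4 + 20*sqrt(2)*m^3 + 65*m^3/2 - 130*sqrt(2)*m^2 + 35*m^2/2 - 70*sqrt(2)*m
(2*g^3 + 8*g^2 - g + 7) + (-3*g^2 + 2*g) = 2*g^3 + 5*g^2 + g + 7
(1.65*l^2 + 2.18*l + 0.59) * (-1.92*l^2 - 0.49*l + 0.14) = -3.168*l^4 - 4.9941*l^3 - 1.97*l^2 + 0.0161000000000001*l + 0.0826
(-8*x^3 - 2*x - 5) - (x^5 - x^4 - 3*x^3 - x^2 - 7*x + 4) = -x^5 + x^4 - 5*x^3 + x^2 + 5*x - 9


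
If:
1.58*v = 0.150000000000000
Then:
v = 0.09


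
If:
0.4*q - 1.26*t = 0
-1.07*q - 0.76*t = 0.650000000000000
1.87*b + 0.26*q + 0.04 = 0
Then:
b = 0.05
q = -0.50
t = -0.16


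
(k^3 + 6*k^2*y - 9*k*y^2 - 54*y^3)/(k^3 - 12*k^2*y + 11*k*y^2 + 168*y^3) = (k^2 + 3*k*y - 18*y^2)/(k^2 - 15*k*y + 56*y^2)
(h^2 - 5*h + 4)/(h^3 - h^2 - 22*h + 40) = (h - 1)/(h^2 + 3*h - 10)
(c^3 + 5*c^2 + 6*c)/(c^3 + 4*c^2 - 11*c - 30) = c*(c + 3)/(c^2 + 2*c - 15)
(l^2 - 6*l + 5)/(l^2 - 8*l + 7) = (l - 5)/(l - 7)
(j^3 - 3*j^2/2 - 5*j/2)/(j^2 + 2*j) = (2*j^2 - 3*j - 5)/(2*(j + 2))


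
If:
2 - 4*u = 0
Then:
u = 1/2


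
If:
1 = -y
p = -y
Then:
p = 1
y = -1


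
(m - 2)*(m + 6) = m^2 + 4*m - 12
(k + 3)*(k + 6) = k^2 + 9*k + 18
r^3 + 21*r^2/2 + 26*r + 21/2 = (r + 1/2)*(r + 3)*(r + 7)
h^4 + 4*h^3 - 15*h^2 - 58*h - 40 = (h - 4)*(h + 1)*(h + 2)*(h + 5)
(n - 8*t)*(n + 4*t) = n^2 - 4*n*t - 32*t^2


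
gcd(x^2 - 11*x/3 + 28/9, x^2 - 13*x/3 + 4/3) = 1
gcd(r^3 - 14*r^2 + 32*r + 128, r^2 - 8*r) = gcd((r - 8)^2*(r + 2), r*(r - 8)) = r - 8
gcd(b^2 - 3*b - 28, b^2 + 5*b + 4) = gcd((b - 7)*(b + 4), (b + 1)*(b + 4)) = b + 4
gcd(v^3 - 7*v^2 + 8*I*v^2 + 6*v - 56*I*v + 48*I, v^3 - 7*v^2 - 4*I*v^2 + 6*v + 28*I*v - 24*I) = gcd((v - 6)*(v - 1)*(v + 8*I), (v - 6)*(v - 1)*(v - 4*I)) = v^2 - 7*v + 6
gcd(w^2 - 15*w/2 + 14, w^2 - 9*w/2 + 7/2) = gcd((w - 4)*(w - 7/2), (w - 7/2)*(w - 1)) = w - 7/2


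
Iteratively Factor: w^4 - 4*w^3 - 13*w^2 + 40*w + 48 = (w - 4)*(w^3 - 13*w - 12) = (w - 4)*(w + 1)*(w^2 - w - 12) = (w - 4)^2*(w + 1)*(w + 3)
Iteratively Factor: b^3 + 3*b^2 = (b)*(b^2 + 3*b) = b^2*(b + 3)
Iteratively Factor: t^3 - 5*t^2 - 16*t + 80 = (t + 4)*(t^2 - 9*t + 20) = (t - 4)*(t + 4)*(t - 5)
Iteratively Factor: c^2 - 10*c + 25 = (c - 5)*(c - 5)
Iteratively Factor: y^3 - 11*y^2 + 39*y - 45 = (y - 3)*(y^2 - 8*y + 15) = (y - 5)*(y - 3)*(y - 3)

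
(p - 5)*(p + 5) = p^2 - 25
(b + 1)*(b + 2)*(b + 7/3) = b^3 + 16*b^2/3 + 9*b + 14/3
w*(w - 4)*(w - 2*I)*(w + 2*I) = w^4 - 4*w^3 + 4*w^2 - 16*w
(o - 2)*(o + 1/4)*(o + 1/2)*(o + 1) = o^4 - o^3/4 - 21*o^2/8 - 13*o/8 - 1/4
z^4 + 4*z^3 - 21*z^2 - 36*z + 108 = (z - 3)*(z - 2)*(z + 3)*(z + 6)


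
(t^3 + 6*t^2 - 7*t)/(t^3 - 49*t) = (t - 1)/(t - 7)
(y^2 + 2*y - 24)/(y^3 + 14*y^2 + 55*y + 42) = (y - 4)/(y^2 + 8*y + 7)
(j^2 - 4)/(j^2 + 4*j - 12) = (j + 2)/(j + 6)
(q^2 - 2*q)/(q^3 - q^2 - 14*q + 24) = q/(q^2 + q - 12)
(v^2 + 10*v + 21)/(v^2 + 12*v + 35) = (v + 3)/(v + 5)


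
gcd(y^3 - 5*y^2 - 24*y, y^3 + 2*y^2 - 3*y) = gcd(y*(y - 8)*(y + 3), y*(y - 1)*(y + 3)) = y^2 + 3*y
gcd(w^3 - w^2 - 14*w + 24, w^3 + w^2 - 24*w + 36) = w^2 - 5*w + 6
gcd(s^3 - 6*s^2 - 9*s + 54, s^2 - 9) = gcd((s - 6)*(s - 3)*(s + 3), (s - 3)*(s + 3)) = s^2 - 9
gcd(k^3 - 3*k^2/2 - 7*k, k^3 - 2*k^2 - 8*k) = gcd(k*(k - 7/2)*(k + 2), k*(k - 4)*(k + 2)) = k^2 + 2*k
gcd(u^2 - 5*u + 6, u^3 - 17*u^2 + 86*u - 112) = u - 2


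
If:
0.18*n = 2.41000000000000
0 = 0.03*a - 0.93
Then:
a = 31.00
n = 13.39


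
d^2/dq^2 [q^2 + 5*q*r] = 2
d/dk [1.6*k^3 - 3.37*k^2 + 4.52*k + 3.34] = 4.8*k^2 - 6.74*k + 4.52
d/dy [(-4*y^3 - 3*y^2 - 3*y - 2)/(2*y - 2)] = (-8*y^3 + 9*y^2 + 6*y + 5)/(2*(y^2 - 2*y + 1))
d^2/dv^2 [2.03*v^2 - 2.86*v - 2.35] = 4.06000000000000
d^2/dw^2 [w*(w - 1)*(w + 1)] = 6*w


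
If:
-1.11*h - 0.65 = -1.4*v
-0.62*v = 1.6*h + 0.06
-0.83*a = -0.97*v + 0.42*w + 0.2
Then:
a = 0.147530083451078 - 0.506024096385542*w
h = -0.17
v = 0.33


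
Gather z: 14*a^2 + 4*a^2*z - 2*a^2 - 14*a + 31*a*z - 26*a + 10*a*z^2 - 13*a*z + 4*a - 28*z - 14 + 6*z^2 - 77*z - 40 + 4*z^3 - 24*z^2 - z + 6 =12*a^2 - 36*a + 4*z^3 + z^2*(10*a - 18) + z*(4*a^2 + 18*a - 106) - 48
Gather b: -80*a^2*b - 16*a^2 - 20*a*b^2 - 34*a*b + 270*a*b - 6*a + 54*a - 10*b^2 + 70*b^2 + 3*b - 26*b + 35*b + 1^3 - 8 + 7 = -16*a^2 + 48*a + b^2*(60 - 20*a) + b*(-80*a^2 + 236*a + 12)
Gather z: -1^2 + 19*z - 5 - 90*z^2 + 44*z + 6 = -90*z^2 + 63*z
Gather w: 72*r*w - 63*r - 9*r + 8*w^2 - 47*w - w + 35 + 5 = -72*r + 8*w^2 + w*(72*r - 48) + 40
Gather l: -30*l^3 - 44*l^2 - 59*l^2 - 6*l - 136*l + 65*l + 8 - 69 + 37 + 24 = -30*l^3 - 103*l^2 - 77*l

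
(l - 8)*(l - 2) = l^2 - 10*l + 16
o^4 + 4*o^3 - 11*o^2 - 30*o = o*(o - 3)*(o + 2)*(o + 5)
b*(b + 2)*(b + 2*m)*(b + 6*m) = b^4 + 8*b^3*m + 2*b^3 + 12*b^2*m^2 + 16*b^2*m + 24*b*m^2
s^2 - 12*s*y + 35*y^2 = (s - 7*y)*(s - 5*y)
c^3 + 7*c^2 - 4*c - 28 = (c - 2)*(c + 2)*(c + 7)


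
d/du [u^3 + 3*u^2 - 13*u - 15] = 3*u^2 + 6*u - 13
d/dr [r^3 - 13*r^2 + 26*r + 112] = 3*r^2 - 26*r + 26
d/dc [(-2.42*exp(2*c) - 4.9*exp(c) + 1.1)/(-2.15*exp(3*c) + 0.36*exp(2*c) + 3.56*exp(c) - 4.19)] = (-5.203*exp(4*c) - 21.07*exp(3*c) + 0.2438*exp(2*c) + 19.4876*exp(c) + 16.615)*exp(c)/(4.6225*exp(6*c) - 1.548*exp(5*c) - 15.1784*exp(4*c) + 20.5802*exp(3*c) + 9.6568*exp(2*c) - 29.8328*exp(c) + 17.5561)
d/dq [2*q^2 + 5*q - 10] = 4*q + 5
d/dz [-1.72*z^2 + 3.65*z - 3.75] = 3.65 - 3.44*z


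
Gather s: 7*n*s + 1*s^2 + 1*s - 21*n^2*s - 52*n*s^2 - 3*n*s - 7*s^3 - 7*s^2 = -7*s^3 + s^2*(-52*n - 6) + s*(-21*n^2 + 4*n + 1)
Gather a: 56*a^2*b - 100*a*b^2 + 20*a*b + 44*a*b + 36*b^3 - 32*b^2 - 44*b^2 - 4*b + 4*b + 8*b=56*a^2*b + a*(-100*b^2 + 64*b) + 36*b^3 - 76*b^2 + 8*b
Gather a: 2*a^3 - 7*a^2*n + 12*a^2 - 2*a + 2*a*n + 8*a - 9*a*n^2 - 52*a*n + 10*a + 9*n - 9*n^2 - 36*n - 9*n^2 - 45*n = 2*a^3 + a^2*(12 - 7*n) + a*(-9*n^2 - 50*n + 16) - 18*n^2 - 72*n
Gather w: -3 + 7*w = 7*w - 3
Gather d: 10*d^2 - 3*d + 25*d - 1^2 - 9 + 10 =10*d^2 + 22*d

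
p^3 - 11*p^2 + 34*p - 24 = (p - 6)*(p - 4)*(p - 1)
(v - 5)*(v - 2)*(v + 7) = v^3 - 39*v + 70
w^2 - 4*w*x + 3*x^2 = (w - 3*x)*(w - x)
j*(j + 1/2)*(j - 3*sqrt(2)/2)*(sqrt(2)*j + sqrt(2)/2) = sqrt(2)*j^4 - 3*j^3 + sqrt(2)*j^3 - 3*j^2 + sqrt(2)*j^2/4 - 3*j/4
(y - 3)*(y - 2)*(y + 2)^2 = y^4 - y^3 - 10*y^2 + 4*y + 24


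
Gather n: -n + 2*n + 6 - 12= n - 6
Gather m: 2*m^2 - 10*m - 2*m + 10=2*m^2 - 12*m + 10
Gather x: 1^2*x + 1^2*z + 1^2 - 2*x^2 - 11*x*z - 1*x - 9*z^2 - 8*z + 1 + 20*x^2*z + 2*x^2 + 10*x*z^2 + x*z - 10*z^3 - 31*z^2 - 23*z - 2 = 20*x^2*z + x*(10*z^2 - 10*z) - 10*z^3 - 40*z^2 - 30*z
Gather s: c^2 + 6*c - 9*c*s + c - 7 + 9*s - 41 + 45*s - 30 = c^2 + 7*c + s*(54 - 9*c) - 78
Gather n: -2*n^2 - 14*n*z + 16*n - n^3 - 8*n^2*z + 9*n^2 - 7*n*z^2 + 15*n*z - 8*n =-n^3 + n^2*(7 - 8*z) + n*(-7*z^2 + z + 8)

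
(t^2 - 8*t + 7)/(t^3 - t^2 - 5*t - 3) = (-t^2 + 8*t - 7)/(-t^3 + t^2 + 5*t + 3)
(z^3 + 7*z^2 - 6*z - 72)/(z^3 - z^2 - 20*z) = (z^2 + 3*z - 18)/(z*(z - 5))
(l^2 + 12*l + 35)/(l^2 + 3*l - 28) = (l + 5)/(l - 4)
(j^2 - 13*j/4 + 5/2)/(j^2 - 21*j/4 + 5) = (j - 2)/(j - 4)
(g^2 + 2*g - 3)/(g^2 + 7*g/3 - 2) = 3*(g - 1)/(3*g - 2)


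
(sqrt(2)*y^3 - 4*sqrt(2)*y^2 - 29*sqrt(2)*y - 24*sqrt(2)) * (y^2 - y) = sqrt(2)*y^5 - 5*sqrt(2)*y^4 - 25*sqrt(2)*y^3 + 5*sqrt(2)*y^2 + 24*sqrt(2)*y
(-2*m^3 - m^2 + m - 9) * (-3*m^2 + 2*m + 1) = 6*m^5 - m^4 - 7*m^3 + 28*m^2 - 17*m - 9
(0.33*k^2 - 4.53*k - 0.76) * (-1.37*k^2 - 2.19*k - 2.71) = -0.4521*k^4 + 5.4834*k^3 + 10.0676*k^2 + 13.9407*k + 2.0596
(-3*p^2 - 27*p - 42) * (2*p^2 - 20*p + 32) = -6*p^4 + 6*p^3 + 360*p^2 - 24*p - 1344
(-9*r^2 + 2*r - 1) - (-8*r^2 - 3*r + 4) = -r^2 + 5*r - 5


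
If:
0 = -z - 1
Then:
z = -1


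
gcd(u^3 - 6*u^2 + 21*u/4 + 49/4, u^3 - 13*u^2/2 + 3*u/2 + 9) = u + 1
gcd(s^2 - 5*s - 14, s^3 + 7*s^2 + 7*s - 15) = 1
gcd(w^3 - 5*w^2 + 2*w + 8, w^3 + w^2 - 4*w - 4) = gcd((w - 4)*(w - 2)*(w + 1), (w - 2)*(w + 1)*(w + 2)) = w^2 - w - 2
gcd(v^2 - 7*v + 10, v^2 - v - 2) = v - 2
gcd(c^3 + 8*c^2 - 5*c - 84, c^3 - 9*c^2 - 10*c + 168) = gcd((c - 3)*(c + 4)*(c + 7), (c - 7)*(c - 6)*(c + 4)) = c + 4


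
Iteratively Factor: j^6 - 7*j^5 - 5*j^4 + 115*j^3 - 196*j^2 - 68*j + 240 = (j - 2)*(j^5 - 5*j^4 - 15*j^3 + 85*j^2 - 26*j - 120) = (j - 2)^2*(j^4 - 3*j^3 - 21*j^2 + 43*j + 60) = (j - 3)*(j - 2)^2*(j^3 - 21*j - 20) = (j - 5)*(j - 3)*(j - 2)^2*(j^2 + 5*j + 4) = (j - 5)*(j - 3)*(j - 2)^2*(j + 1)*(j + 4)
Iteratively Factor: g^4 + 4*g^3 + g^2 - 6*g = (g - 1)*(g^3 + 5*g^2 + 6*g) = (g - 1)*(g + 2)*(g^2 + 3*g) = g*(g - 1)*(g + 2)*(g + 3)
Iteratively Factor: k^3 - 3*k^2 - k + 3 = (k - 3)*(k^2 - 1) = (k - 3)*(k + 1)*(k - 1)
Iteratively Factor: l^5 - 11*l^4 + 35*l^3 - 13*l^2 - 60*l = (l)*(l^4 - 11*l^3 + 35*l^2 - 13*l - 60) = l*(l - 5)*(l^3 - 6*l^2 + 5*l + 12) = l*(l - 5)*(l + 1)*(l^2 - 7*l + 12) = l*(l - 5)*(l - 4)*(l + 1)*(l - 3)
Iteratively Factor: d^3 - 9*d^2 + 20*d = (d)*(d^2 - 9*d + 20) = d*(d - 4)*(d - 5)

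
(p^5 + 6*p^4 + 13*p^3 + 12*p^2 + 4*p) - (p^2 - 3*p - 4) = p^5 + 6*p^4 + 13*p^3 + 11*p^2 + 7*p + 4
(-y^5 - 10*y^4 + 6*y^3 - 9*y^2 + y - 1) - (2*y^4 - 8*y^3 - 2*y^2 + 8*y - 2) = -y^5 - 12*y^4 + 14*y^3 - 7*y^2 - 7*y + 1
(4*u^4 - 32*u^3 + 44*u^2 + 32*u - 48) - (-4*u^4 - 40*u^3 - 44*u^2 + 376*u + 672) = 8*u^4 + 8*u^3 + 88*u^2 - 344*u - 720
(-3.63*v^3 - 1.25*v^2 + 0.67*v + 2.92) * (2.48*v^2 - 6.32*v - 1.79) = -9.0024*v^5 + 19.8416*v^4 + 16.0593*v^3 + 5.2447*v^2 - 19.6537*v - 5.2268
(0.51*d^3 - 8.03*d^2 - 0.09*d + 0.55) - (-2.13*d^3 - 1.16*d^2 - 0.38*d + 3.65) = 2.64*d^3 - 6.87*d^2 + 0.29*d - 3.1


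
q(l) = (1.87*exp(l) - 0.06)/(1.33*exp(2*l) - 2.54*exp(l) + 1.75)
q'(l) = (1.87*exp(l) - 0.06)*(-2.66*exp(2*l) + 2.54*exp(l))/(1.33*exp(2*l) - 2.54*exp(l) + 1.75)^2 + 1.87*exp(l)/(1.33*exp(2*l) - 2.54*exp(l) + 1.75)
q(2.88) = 0.09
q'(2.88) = -0.10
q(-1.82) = 0.18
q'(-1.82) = 0.26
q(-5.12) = -0.03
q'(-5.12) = 0.01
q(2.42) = 0.15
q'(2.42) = -0.17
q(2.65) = 0.11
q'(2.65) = -0.13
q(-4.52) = -0.02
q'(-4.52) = 0.01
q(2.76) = 0.10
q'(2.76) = -0.11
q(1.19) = 0.78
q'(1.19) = -1.26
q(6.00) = 0.00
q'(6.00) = 0.00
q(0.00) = 3.35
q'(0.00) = 2.72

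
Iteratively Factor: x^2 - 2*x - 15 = (x + 3)*(x - 5)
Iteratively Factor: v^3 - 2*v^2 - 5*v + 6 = (v + 2)*(v^2 - 4*v + 3) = (v - 1)*(v + 2)*(v - 3)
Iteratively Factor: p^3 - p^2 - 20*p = (p + 4)*(p^2 - 5*p) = p*(p + 4)*(p - 5)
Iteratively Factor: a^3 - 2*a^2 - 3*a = (a)*(a^2 - 2*a - 3) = a*(a + 1)*(a - 3)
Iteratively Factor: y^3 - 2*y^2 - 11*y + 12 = (y - 4)*(y^2 + 2*y - 3) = (y - 4)*(y - 1)*(y + 3)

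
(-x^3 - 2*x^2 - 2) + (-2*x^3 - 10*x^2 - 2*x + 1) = -3*x^3 - 12*x^2 - 2*x - 1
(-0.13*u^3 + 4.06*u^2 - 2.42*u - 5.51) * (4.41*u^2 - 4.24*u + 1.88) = -0.5733*u^5 + 18.4558*u^4 - 28.131*u^3 - 6.4055*u^2 + 18.8128*u - 10.3588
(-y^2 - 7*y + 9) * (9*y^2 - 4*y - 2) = -9*y^4 - 59*y^3 + 111*y^2 - 22*y - 18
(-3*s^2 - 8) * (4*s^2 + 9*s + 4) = -12*s^4 - 27*s^3 - 44*s^2 - 72*s - 32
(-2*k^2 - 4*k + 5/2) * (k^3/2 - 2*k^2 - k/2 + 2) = -k^5 + 2*k^4 + 41*k^3/4 - 7*k^2 - 37*k/4 + 5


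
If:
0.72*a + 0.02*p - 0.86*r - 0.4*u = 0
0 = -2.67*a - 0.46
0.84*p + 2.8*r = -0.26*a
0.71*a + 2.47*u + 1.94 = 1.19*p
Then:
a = -0.17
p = -1.84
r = 0.57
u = -1.62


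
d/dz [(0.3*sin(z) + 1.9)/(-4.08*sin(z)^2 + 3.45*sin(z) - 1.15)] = (1.224*sin(z)^2 + 15.504*sin(z) - 6.9)*cos(z)/(16.6464*sin(z)^4 - 28.152*sin(z)^3 + 21.2865*sin(z)^2 - 7.935*sin(z) + 1.3225)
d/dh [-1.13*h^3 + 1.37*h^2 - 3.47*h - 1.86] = -3.39*h^2 + 2.74*h - 3.47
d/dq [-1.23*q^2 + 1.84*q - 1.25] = 1.84 - 2.46*q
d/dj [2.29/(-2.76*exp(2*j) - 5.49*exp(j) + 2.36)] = (12.6408*exp(j) + 12.5721)*exp(j)/(2.76*exp(2*j) + 5.49*exp(j) - 2.36)^2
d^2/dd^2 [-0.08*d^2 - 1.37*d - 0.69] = -0.160000000000000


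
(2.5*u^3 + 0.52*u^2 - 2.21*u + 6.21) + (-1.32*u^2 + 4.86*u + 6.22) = 2.5*u^3 - 0.8*u^2 + 2.65*u + 12.43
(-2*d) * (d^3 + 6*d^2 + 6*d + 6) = -2*d^4 - 12*d^3 - 12*d^2 - 12*d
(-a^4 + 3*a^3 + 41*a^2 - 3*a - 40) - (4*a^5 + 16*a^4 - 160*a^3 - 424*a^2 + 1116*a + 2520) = -4*a^5 - 17*a^4 + 163*a^3 + 465*a^2 - 1119*a - 2560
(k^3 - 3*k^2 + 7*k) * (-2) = -2*k^3 + 6*k^2 - 14*k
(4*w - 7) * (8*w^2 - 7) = 32*w^3 - 56*w^2 - 28*w + 49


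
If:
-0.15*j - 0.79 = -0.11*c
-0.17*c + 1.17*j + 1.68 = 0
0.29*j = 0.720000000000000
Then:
No Solution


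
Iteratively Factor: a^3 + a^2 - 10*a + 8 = (a + 4)*(a^2 - 3*a + 2) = (a - 1)*(a + 4)*(a - 2)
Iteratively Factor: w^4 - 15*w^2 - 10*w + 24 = (w - 1)*(w^3 + w^2 - 14*w - 24) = (w - 4)*(w - 1)*(w^2 + 5*w + 6) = (w - 4)*(w - 1)*(w + 3)*(w + 2)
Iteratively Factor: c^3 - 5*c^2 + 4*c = (c - 4)*(c^2 - c) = c*(c - 4)*(c - 1)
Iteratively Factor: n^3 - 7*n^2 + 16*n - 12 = (n - 3)*(n^2 - 4*n + 4) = (n - 3)*(n - 2)*(n - 2)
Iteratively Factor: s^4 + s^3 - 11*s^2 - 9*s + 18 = (s + 2)*(s^3 - s^2 - 9*s + 9) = (s - 1)*(s + 2)*(s^2 - 9) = (s - 1)*(s + 2)*(s + 3)*(s - 3)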